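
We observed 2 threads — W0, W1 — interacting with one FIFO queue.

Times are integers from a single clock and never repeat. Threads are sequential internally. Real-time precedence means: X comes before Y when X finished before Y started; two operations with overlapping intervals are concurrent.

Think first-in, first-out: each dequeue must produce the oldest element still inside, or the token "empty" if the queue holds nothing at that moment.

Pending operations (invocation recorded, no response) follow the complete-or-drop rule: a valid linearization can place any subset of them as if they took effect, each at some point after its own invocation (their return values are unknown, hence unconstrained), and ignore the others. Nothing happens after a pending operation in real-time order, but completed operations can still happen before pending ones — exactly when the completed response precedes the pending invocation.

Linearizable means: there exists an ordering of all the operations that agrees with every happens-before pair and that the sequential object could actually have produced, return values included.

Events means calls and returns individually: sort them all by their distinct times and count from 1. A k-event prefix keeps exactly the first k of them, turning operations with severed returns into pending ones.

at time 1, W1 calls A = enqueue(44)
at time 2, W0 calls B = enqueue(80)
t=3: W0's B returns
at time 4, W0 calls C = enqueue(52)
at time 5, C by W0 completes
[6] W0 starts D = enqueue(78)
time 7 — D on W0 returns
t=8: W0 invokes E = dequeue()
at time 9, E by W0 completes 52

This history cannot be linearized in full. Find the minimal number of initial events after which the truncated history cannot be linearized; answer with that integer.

9

events 1..8 are linearizable, e.g. via A, B, C, D:
1. A enqueue(44) (pending, included), leaving queue <44>
2. B enqueue(80), leaving queue <44,80>
3. C enqueue(52), leaving queue <44,80,52>
4. D enqueue(78), leaving queue <44,80,52,78>
include event 9 — E responding at 9 — and every candidate order breaks
completion choices over the 1 pending operation (A) were checked; none helps
for example B, C, D, E (pending dropped) fails at step 4: E dequeue() → 52 is not legal there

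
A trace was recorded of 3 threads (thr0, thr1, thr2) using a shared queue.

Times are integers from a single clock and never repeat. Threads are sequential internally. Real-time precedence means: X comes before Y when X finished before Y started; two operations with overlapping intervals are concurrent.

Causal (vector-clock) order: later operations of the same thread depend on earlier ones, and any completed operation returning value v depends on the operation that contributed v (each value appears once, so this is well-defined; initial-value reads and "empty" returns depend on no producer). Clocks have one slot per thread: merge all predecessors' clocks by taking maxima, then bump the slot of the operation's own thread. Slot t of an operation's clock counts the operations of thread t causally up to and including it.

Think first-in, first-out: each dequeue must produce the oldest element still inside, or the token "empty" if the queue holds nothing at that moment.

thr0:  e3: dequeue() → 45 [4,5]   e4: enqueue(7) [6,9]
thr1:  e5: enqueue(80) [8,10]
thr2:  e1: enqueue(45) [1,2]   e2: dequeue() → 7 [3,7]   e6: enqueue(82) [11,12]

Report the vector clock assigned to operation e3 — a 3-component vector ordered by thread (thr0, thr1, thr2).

invoked at 1, e1 has no predecessors; its own thr2 bump gives (0, 0, 1)
invoked at 8, e5 has no predecessors; its own thr1 bump gives (0, 1, 0)
VC(e3, invoked at 4): max of VC(e1)=(0, 0, 1), then +1 on thread thr0 → (1, 0, 1)
VC(e4, invoked at 6): max of VC(e3)=(1, 0, 1), then +1 on thread thr0 → (2, 0, 1)
VC(e2, invoked at 3): max of VC(e1)=(0, 0, 1), VC(e4)=(2, 0, 1), then +1 on thread thr2 → (2, 0, 2)
VC(e6, invoked at 11): max of VC(e2)=(2, 0, 2), then +1 on thread thr2 → (2, 0, 3)
target: VC(e3) = (1, 0, 1)

(1, 0, 1)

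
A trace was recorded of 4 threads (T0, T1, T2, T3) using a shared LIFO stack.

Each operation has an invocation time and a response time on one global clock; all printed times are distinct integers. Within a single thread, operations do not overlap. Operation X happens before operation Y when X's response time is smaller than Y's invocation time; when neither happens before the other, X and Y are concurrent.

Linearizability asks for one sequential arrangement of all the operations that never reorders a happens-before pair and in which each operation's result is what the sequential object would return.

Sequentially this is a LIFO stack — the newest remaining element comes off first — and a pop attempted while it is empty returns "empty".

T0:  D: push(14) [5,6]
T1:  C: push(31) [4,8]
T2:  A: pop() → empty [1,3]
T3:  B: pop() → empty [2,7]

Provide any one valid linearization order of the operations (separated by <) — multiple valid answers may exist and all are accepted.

after step 1 (A pop() → empty): stack <>
after step 2 (B pop() → empty): stack <>
after step 3 (C push(31)): stack <31>
after step 4 (D push(14)): stack <31,14>

A < B < C < D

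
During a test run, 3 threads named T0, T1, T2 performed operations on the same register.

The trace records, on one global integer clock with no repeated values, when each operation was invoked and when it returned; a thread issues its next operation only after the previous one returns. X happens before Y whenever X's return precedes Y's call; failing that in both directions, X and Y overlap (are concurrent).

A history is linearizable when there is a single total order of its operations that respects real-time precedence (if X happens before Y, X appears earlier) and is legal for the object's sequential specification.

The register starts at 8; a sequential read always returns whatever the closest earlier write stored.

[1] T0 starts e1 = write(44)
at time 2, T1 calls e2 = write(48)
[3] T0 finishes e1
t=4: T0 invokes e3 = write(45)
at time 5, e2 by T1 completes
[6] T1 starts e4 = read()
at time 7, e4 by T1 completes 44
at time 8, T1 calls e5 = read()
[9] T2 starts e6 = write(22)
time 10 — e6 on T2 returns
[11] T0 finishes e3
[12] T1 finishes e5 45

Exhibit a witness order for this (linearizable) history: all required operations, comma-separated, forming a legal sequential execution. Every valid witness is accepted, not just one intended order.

e2, e1, e4, e3, e5, e6

1. e2 write(48), leaving value 48
2. e1 write(44), leaving value 44
3. e4 read() → 44, leaving value 44
4. e3 write(45), leaving value 45
5. e5 read() → 45, leaving value 45
6. e6 write(22), leaving value 22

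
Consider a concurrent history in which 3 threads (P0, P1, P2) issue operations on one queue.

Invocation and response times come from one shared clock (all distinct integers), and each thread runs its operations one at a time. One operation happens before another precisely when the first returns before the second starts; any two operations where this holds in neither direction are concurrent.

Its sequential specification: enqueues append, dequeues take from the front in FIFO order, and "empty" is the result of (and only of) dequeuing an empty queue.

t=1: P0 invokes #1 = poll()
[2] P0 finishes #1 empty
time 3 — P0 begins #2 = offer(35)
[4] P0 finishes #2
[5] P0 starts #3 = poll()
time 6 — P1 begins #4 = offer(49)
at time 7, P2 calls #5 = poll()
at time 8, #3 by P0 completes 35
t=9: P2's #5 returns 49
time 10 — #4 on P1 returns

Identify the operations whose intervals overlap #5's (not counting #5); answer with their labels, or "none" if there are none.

#5 spans [7,9]; an op avoiding the whole window 7..9 is ordered, any other is concurrent
#1 [1,2]: before
#2 [3,4]: before
#3 [5,8]: concurrent
#4 [6,10]: concurrent

#3, #4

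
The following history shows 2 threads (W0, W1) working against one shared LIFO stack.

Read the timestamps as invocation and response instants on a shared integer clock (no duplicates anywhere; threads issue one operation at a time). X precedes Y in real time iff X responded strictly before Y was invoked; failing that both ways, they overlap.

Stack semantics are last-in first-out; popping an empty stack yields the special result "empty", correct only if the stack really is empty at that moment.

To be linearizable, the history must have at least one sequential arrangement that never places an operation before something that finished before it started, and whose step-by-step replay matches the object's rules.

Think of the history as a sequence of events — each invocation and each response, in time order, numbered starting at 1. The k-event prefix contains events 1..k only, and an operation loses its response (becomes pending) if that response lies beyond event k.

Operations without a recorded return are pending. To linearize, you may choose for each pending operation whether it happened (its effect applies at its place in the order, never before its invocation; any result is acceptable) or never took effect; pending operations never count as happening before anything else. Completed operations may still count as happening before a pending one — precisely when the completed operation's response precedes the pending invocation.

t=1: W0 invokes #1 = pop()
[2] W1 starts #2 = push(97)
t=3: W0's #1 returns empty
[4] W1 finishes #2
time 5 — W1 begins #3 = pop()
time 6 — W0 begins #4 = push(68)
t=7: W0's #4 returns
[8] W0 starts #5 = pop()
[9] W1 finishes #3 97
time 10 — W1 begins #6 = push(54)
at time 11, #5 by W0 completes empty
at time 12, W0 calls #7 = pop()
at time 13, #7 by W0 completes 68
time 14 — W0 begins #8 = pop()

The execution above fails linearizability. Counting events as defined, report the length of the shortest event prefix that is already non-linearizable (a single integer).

11

one valid order for events 1..10 is #1, #2, #3, #4:
step 1: #1 pop() → empty — stack <>
step 2: #2 push(97) — stack <97>
step 3: #3 pop() → 97 — stack <>
step 4: #4 push(68) — stack <68>
once event 11 joins (#5's response, time 11), exhaustive search finds no witness
every completion of the 1 pending operation (#6) was checked; none linearizes
for example #1, #2, #3, #4, #5 (pending dropped) fails at step 5: #5 pop() → empty is not legal there
for example #1, #2, #4, #3, #5 (pending dropped) fails at step 4: #3 pop() → 97 is not legal there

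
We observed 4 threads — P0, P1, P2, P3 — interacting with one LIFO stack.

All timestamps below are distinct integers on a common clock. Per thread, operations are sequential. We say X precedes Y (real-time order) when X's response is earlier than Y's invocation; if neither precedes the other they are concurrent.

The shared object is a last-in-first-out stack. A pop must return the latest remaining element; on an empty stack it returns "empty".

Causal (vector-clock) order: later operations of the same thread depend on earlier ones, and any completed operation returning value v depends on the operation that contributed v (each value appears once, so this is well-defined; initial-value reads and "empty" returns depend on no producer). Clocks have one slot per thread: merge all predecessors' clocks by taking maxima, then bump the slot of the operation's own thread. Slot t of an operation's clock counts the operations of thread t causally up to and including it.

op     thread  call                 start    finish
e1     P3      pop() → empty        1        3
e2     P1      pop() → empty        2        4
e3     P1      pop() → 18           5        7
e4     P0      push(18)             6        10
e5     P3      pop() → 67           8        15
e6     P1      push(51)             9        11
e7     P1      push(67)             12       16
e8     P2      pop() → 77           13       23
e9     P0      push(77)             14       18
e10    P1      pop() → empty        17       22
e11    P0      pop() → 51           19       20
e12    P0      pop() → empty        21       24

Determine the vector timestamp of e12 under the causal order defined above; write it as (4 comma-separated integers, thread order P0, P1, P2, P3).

(4, 3, 0, 0)

invoked at 1, e1 has no predecessors; its own P3 bump gives (0, 0, 0, 1)
invoked at 2, e2 has no predecessors; its own P1 bump gives (0, 1, 0, 0)
invoked at 6, e4 has no predecessors; its own P0 bump gives (1, 0, 0, 0)
from VC(e4)=(1, 0, 0, 0), e9 (invoked 14) maxes components and bumps P0 → (2, 0, 0, 0)
from VC(e2)=(0, 1, 0, 0), VC(e4)=(1, 0, 0, 0), e3 (invoked 5) maxes components and bumps P1 → (1, 2, 0, 0)
from VC(e9)=(2, 0, 0, 0), e8 (invoked 13) maxes components and bumps P2 → (2, 0, 1, 0)
from VC(e3)=(1, 2, 0, 0), e6 (invoked 9) maxes components and bumps P1 → (1, 3, 0, 0)
from VC(e6)=(1, 3, 0, 0), e7 (invoked 12) maxes components and bumps P1 → (1, 4, 0, 0)
from VC(e7)=(1, 4, 0, 0), e10 (invoked 17) maxes components and bumps P1 → (1, 5, 0, 0)
from VC(e6)=(1, 3, 0, 0), VC(e9)=(2, 0, 0, 0), e11 (invoked 19) maxes components and bumps P0 → (3, 3, 0, 0)
from VC(e1)=(0, 0, 0, 1), VC(e7)=(1, 4, 0, 0), e5 (invoked 8) maxes components and bumps P3 → (1, 4, 0, 2)
from VC(e11)=(3, 3, 0, 0), e12 (invoked 21) maxes components and bumps P0 → (4, 3, 0, 0)
target: VC(e12) = (4, 3, 0, 0)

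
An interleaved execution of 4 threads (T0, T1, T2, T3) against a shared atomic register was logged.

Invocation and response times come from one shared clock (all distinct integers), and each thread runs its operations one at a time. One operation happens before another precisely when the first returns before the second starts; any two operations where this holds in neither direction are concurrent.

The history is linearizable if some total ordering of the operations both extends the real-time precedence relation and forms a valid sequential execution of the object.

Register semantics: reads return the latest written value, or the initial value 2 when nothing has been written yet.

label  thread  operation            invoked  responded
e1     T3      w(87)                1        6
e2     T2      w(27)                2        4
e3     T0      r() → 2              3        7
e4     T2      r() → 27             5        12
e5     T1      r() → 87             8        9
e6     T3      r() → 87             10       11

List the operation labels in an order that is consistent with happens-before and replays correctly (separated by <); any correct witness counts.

e3 < e2 < e4 < e1 < e5 < e6

after step 1 (e3 r() → 2): value 2
after step 2 (e2 w(27)): value 27
after step 3 (e4 r() → 27): value 27
after step 4 (e1 w(87)): value 87
after step 5 (e5 r() → 87): value 87
after step 6 (e6 r() → 87): value 87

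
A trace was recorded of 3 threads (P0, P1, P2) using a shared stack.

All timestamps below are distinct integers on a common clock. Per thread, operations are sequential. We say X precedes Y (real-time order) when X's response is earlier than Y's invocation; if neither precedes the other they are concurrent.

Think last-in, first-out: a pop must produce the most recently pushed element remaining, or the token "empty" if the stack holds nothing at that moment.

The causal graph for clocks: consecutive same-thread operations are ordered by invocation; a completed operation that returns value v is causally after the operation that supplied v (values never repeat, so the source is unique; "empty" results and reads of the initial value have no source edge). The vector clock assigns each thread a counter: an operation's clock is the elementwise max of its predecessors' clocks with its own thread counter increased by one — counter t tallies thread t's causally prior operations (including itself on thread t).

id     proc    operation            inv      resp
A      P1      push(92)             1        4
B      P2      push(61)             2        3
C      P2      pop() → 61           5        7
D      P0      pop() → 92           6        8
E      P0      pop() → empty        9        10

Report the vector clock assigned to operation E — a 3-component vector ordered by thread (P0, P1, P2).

VC(B, invoked at 2): no causal predecessors; +1 on P2 → (0, 0, 1)
VC(A, invoked at 1): no causal predecessors; +1 on P1 → (0, 1, 0)
invoked at 5, C merges VC(B)=(0, 0, 1) and bumps P2's slot → (0, 0, 2)
invoked at 6, D merges VC(A)=(0, 1, 0) and bumps P0's slot → (1, 1, 0)
invoked at 9, E merges VC(D)=(1, 1, 0) and bumps P0's slot → (2, 1, 0)
target: VC(E) = (2, 1, 0)

(2, 1, 0)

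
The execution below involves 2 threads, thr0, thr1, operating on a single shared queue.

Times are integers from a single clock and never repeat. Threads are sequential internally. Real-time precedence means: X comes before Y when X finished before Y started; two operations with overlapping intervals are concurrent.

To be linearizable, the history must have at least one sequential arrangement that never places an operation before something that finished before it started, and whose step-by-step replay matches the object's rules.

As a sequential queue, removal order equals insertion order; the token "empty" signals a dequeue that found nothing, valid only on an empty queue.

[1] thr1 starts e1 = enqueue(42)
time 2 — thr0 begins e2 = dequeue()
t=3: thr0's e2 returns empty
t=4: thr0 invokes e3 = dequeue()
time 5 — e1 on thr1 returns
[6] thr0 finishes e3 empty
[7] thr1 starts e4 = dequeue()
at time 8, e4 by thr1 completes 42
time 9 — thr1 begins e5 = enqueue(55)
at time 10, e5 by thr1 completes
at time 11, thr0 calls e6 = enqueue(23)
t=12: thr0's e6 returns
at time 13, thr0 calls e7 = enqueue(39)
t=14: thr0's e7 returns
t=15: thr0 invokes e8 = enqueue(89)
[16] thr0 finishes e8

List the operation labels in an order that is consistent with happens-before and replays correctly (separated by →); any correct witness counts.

e2 → e3 → e1 → e4 → e5 → e6 → e7 → e8

after step 1 (e2 dequeue() → empty): queue <>
after step 2 (e3 dequeue() → empty): queue <>
after step 3 (e1 enqueue(42)): queue <42>
after step 4 (e4 dequeue() → 42): queue <>
after step 5 (e5 enqueue(55)): queue <55>
after step 6 (e6 enqueue(23)): queue <55,23>
after step 7 (e7 enqueue(39)): queue <55,23,39>
after step 8 (e8 enqueue(89)): queue <55,23,39,89>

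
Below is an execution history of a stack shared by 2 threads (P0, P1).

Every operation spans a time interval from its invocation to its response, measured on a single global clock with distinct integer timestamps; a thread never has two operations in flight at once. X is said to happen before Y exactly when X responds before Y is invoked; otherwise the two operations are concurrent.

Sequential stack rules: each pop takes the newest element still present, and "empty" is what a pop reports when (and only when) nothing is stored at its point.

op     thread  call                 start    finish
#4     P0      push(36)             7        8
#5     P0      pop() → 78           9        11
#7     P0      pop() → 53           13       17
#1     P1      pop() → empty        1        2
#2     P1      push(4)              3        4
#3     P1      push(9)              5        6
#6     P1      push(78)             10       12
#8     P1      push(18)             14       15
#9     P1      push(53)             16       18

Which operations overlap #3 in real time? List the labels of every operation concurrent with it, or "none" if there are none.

#3 runs from 5 to 6; window-overlapping ops are concurrent
#1 [1,2]: before
#2 [3,4]: before
#4 [7,8]: after
#5 [9,11]: after
#6 [10,12]: after
#7 [13,17]: after
#8 [14,15]: after
#9 [16,18]: after

none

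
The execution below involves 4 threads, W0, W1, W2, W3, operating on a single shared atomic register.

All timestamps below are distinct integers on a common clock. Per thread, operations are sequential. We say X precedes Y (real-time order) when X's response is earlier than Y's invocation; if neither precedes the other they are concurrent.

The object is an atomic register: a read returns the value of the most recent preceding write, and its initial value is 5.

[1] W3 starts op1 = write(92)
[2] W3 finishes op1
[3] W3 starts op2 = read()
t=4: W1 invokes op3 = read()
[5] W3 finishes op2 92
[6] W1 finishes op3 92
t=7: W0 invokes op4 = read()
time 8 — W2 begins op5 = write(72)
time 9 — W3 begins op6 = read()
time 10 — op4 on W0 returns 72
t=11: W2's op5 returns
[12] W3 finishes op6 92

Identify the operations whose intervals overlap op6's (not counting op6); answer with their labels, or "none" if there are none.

op4, op5

overlap test against op6 [9,12]: concurrent iff the interval meets 9..12
op1 [1,2]: before
op2 [3,5]: before
op3 [4,6]: before
op4 [7,10]: concurrent
op5 [8,11]: concurrent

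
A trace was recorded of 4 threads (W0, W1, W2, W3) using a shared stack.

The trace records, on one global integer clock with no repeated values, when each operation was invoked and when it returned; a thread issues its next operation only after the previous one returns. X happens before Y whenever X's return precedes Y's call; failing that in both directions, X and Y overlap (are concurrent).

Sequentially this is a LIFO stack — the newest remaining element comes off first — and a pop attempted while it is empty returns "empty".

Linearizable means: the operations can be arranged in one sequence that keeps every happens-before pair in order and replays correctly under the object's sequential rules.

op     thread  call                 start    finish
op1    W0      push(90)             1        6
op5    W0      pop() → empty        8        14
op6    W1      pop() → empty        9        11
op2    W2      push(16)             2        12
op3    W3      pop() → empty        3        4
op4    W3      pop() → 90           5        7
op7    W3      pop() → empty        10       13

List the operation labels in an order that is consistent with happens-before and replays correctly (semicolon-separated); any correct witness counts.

op3; op1; op4; op5; op6; op7; op2

step 1: op3 pop() → empty — stack <>
step 2: op1 push(90) — stack <90>
step 3: op4 pop() → 90 — stack <>
step 4: op5 pop() → empty — stack <>
step 5: op6 pop() → empty — stack <>
step 6: op7 pop() → empty — stack <>
step 7: op2 push(16) — stack <16>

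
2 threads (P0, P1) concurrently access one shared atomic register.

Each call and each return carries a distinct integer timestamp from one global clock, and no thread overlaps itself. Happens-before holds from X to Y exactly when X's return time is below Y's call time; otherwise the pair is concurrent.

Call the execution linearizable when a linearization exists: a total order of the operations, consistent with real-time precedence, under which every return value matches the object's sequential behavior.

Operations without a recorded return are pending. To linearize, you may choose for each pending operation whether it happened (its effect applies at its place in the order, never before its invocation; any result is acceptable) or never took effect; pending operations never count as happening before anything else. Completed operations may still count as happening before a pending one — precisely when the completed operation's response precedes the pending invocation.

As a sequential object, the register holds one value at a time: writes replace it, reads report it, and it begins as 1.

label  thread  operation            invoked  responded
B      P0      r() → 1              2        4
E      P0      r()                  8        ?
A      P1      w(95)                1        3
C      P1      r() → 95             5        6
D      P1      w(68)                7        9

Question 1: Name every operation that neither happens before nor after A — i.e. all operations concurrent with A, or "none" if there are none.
Answer: B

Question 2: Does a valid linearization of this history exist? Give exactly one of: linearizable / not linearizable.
one valid linearization: B, A, C, D
after step 1 (B r() → 1): value 1
after step 2 (A w(95)): value 95
after step 3 (C r() → 95): value 95
after step 4 (D w(68)): value 68

linearizable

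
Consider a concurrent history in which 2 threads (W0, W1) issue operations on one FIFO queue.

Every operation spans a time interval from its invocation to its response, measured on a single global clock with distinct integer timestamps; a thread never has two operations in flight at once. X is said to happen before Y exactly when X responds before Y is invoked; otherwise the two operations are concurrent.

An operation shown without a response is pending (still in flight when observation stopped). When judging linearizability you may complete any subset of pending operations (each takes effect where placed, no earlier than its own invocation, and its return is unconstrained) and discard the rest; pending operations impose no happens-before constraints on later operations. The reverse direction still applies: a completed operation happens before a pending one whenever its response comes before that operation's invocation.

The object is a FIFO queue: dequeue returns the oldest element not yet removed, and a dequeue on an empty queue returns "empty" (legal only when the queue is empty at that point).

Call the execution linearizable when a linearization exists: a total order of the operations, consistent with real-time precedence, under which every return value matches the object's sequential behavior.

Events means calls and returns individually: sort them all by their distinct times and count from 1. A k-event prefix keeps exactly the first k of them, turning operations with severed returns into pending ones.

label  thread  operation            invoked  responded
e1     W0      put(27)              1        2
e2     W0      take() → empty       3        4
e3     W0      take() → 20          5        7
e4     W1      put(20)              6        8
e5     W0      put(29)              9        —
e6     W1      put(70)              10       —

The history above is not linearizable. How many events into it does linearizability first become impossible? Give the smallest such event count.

4

events 1..3 are linearizable; a witness order is e1:
step 1: e1 put(27) — queue <27>
event 4 — e2's response, time 4 — after it, nothing linearizes
take e1, e2: step 2 already fails, because e2 take() → empty cannot occur there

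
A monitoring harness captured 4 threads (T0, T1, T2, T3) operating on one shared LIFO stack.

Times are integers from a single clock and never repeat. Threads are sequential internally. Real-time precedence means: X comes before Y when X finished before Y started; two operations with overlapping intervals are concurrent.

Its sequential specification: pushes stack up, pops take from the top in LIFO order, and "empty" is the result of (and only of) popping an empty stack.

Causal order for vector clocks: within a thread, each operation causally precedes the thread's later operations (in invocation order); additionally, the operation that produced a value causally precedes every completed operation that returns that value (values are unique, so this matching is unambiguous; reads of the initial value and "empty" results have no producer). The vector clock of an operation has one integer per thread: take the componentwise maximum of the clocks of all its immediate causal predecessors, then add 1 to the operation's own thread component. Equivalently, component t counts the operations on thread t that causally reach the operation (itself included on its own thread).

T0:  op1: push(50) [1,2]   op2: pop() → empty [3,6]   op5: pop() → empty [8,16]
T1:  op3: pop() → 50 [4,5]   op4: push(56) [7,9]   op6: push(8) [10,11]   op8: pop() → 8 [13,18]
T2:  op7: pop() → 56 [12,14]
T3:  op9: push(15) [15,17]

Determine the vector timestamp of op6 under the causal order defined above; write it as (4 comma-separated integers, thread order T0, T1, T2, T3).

(1, 3, 0, 0)

op9, invoked 15, has no incoming edges; only T3's bump applies → (0, 0, 0, 1)
op1, invoked 1, has no incoming edges; only T0's bump applies → (1, 0, 0, 0)
invoked at 4, op3 merges VC(op1)=(1, 0, 0, 0) and bumps T1's slot → (1, 1, 0, 0)
invoked at 3, op2 merges VC(op1)=(1, 0, 0, 0) and bumps T0's slot → (2, 0, 0, 0)
invoked at 7, op4 merges VC(op3)=(1, 1, 0, 0) and bumps T1's slot → (1, 2, 0, 0)
invoked at 8, op5 merges VC(op2)=(2, 0, 0, 0) and bumps T0's slot → (3, 0, 0, 0)
invoked at 12, op7 merges VC(op4)=(1, 2, 0, 0) and bumps T2's slot → (1, 2, 1, 0)
invoked at 10, op6 merges VC(op4)=(1, 2, 0, 0) and bumps T1's slot → (1, 3, 0, 0)
invoked at 13, op8 merges VC(op6)=(1, 3, 0, 0) and bumps T1's slot → (1, 4, 0, 0)
target: VC(op6) = (1, 3, 0, 0)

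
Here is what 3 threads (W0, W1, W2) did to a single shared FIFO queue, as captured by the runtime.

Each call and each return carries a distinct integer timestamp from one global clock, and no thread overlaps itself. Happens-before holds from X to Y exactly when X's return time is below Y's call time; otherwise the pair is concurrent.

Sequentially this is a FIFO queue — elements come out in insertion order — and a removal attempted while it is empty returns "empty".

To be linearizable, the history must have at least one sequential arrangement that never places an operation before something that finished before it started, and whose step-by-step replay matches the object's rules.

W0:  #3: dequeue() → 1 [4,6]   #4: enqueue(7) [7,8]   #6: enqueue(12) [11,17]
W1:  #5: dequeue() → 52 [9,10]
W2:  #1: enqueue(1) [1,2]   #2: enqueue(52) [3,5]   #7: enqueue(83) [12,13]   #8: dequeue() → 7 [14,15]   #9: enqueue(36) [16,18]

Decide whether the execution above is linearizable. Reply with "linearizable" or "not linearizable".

linearizable

witness order: #1, #2, #3, #4, #5, #6, #7, #8, #9
1. #1 enqueue(1), leaving queue <1>
2. #2 enqueue(52), leaving queue <1,52>
3. #3 dequeue() → 1, leaving queue <52>
4. #4 enqueue(7), leaving queue <52,7>
5. #5 dequeue() → 52, leaving queue <7>
6. #6 enqueue(12), leaving queue <7,12>
7. #7 enqueue(83), leaving queue <7,12,83>
8. #8 dequeue() → 7, leaving queue <12,83>
9. #9 enqueue(36), leaving queue <12,83,36>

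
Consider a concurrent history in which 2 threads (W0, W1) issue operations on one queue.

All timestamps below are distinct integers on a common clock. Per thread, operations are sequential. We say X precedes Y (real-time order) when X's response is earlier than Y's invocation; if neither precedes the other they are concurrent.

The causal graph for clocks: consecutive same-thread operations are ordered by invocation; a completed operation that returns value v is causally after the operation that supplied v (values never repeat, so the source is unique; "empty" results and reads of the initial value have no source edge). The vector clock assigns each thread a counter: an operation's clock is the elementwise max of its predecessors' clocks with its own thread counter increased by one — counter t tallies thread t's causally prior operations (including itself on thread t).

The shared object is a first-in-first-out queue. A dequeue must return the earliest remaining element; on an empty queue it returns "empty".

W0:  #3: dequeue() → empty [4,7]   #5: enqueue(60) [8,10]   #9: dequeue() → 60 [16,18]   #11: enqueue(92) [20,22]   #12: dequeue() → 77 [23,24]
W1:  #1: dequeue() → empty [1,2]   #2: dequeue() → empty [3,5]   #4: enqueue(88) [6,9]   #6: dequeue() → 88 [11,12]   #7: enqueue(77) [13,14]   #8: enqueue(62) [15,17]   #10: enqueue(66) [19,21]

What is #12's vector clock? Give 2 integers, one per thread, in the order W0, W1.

VC(#1, invoked at 1): no causal predecessors; +1 on W1 → (0, 1)
VC(#3, invoked at 4): no causal predecessors; +1 on W0 → (1, 0)
#2, invoked 3, takes VC(#1)=(0, 1) under max, adds 1 for W1 → (0, 2)
#5, invoked 8, takes VC(#3)=(1, 0) under max, adds 1 for W0 → (2, 0)
#4, invoked 6, takes VC(#2)=(0, 2) under max, adds 1 for W1 → (0, 3)
#9, invoked 16, takes VC(#5)=(2, 0) under max, adds 1 for W0 → (3, 0)
#6, invoked 11, takes VC(#4)=(0, 3) under max, adds 1 for W1 → (0, 4)
#11, invoked 20, takes VC(#9)=(3, 0) under max, adds 1 for W0 → (4, 0)
#7, invoked 13, takes VC(#6)=(0, 4) under max, adds 1 for W1 → (0, 5)
#8, invoked 15, takes VC(#7)=(0, 5) under max, adds 1 for W1 → (0, 6)
#10, invoked 19, takes VC(#8)=(0, 6) under max, adds 1 for W1 → (0, 7)
#12, invoked 23, takes VC(#7)=(0, 5), VC(#11)=(4, 0) under max, adds 1 for W0 → (5, 5)
target: VC(#12) = (5, 5)

(5, 5)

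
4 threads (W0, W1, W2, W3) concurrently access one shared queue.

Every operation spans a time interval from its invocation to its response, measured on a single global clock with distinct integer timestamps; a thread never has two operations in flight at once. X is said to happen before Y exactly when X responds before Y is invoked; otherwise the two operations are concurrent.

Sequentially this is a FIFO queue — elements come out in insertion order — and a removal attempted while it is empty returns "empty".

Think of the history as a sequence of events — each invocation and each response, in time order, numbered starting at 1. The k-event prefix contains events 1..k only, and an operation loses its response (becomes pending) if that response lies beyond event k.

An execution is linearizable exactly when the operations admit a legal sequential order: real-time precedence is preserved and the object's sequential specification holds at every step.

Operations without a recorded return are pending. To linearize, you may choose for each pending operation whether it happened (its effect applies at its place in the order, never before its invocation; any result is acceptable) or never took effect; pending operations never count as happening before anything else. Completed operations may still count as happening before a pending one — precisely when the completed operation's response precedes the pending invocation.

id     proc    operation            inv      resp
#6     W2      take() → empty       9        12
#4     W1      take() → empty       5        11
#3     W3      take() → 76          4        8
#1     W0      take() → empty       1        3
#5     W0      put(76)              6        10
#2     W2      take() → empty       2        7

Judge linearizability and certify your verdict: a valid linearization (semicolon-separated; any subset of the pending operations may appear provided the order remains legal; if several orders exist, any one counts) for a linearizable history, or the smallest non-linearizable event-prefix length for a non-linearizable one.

after step 1 (#1 take() → empty): queue <>
after step 2 (#2 take() → empty): queue <>
after step 3 (#4 take() → empty): queue <>
after step 4 (#5 put(76)): queue <76>
after step 5 (#3 take() → 76): queue <>
after step 6 (#6 take() → empty): queue <>

linearizable — witness: #1; #2; #4; #5; #3; #6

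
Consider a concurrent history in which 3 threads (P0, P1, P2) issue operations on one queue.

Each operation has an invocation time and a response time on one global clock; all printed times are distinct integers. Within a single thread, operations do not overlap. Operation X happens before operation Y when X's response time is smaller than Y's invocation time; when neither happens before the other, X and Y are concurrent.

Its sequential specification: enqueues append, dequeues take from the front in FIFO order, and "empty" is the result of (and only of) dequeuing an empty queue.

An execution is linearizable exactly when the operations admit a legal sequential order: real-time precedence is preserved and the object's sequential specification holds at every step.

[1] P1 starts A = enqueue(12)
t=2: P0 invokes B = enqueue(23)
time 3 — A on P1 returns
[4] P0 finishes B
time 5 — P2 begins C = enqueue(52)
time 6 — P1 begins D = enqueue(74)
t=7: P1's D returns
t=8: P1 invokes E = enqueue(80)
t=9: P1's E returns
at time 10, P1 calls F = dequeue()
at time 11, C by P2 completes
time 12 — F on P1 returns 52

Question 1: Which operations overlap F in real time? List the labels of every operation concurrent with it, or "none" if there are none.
C

F runs from 10 to 12; window-overlapping ops are concurrent
A [1,3]: before
B [2,4]: before
C [5,11]: concurrent
D [6,7]: before
E [8,9]: before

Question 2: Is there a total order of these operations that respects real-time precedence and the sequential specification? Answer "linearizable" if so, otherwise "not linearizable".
not linearizable

events 1..11 are fine; event 12 — the response of F at time 12 — makes the prefix non-linearizable
no legal order exists: 8 real-time-consistent candidates over 6 completed queue operations, all rejected
one such order, A, B, C, D, E, F, breaks at step 6 where F dequeue() → 52 is illegal
one such order, A, B, D, C, E, F, breaks at step 6 where F dequeue() → 52 is illegal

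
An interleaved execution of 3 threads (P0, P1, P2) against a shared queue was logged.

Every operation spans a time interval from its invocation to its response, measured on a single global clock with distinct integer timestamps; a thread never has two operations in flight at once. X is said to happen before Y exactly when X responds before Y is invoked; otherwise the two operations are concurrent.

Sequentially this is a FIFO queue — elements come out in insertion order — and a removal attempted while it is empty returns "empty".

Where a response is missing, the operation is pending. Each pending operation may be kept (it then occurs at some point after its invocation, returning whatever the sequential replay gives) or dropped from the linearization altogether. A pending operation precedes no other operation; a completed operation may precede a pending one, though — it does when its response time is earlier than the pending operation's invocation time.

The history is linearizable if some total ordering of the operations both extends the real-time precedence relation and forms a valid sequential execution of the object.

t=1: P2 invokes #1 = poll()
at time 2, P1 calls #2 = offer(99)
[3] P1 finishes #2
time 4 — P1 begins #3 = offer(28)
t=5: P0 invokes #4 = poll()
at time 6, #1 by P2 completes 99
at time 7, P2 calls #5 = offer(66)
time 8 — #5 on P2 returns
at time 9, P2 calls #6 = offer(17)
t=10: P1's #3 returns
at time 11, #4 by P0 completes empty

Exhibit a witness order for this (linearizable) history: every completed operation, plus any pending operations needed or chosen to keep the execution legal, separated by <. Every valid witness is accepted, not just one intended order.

after step 1 (#2 offer(99)): queue <99>
after step 2 (#1 poll() → 99): queue <>
after step 3 (#4 poll() → empty): queue <>
after step 4 (#3 offer(28)): queue <28>
after step 5 (#5 offer(66)): queue <28,66>

#2 < #1 < #4 < #3 < #5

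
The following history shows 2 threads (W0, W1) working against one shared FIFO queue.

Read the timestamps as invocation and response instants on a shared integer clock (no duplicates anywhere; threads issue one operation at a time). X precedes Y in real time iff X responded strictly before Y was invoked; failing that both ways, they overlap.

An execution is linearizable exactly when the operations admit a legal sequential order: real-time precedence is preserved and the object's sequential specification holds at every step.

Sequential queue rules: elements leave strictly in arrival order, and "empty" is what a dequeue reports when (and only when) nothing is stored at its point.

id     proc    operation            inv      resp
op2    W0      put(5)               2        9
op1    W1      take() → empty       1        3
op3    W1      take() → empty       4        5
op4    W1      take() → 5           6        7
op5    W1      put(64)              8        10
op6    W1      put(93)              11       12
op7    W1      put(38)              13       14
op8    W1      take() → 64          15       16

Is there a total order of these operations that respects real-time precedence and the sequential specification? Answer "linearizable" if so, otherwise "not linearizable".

linearizable

a witness: op1, op3, op2, op4, op5, op6, op7, op8
1. op1 take() → empty, leaving queue <>
2. op3 take() → empty, leaving queue <>
3. op2 put(5), leaving queue <5>
4. op4 take() → 5, leaving queue <>
5. op5 put(64), leaving queue <64>
6. op6 put(93), leaving queue <64,93>
7. op7 put(38), leaving queue <64,93,38>
8. op8 take() → 64, leaving queue <93,38>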